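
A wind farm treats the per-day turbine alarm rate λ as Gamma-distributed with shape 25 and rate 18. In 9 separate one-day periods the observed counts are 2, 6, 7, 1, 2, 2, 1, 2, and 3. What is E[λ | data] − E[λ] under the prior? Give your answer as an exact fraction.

Total count: 2 + 6 + 7 + 1 + 2 + 2 + 1 + 2 + 3 = 26.
Total exposure: 9 days.
Posterior: α' = 25 + 26 = 51, β' = 18 + 9 = 27.
Posterior mean = 51/27 = 17/9; prior mean = 25/18 = 25/18. Difference = 17/9 − 25/18 = 1/2.

1/2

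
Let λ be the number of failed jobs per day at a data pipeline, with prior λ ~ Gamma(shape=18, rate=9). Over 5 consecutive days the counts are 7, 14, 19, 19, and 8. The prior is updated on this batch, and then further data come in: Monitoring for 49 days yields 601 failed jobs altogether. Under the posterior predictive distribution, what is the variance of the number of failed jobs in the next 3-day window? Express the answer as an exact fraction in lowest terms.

Total count: 7 + 14 + 19 + 19 + 8 = 67.
Total exposure: 5 days.
After the first batch: Gamma(18 + 67, 9 + 5) = Gamma(85, 14).
Total count 601 over total exposure 49 days.
After the second batch: Gamma(85 + 601, 14 + 49) = Gamma(686, 63).
The posterior predictive for a window of length T is Negative Binomial with variance T·α'·(β'+T)/β'² = 3·686·66/3969 = 308/9.

308/9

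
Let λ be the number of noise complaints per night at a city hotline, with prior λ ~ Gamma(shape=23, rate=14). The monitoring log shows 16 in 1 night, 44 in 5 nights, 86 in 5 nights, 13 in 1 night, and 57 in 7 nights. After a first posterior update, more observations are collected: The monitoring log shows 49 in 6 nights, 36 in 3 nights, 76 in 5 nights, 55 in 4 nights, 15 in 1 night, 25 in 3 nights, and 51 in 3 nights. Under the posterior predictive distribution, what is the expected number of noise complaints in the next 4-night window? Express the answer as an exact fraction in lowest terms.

1092/29

Total count: 16 + 44 + 86 + 13 + 57 = 216.
Total exposure: 1 + 5 + 5 + 1 + 7 = 19 nights.
After the first batch: Gamma(23 + 216, 14 + 19) = Gamma(239, 33).
Total count: 49 + 36 + 76 + 55 + 15 + 25 + 51 = 307.
Total exposure: 6 + 3 + 5 + 4 + 1 + 3 + 3 = 25 nights.
After the second batch: Gamma(239 + 307, 33 + 25) = Gamma(546, 58).
Predictive mean over a 4-night window = T·E[λ|data] = 4·546/58 = 1092/29.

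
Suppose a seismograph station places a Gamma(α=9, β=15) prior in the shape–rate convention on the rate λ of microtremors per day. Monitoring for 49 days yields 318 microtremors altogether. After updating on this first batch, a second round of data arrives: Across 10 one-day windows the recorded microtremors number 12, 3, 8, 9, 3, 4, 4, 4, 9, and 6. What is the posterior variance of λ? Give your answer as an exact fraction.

Total count 318 over total exposure 49 days.
After the first batch: Gamma(9 + 318, 15 + 49) = Gamma(327, 64).
Total count: 12 + 3 + 8 + 9 + 3 + 4 + 4 + 4 + 9 + 6 = 62.
Total exposure: 10 days.
After the second batch: Gamma(327 + 62, 64 + 10) = Gamma(389, 74).
Posterior variance = α'/β'² = 389/5476.

389/5476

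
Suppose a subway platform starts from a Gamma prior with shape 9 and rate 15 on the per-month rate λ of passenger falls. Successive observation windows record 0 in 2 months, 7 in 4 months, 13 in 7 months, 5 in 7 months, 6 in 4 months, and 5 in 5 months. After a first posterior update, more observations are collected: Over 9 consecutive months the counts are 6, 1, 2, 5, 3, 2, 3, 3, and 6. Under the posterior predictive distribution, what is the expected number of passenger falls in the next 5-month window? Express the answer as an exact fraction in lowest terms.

Total count: 0 + 7 + 13 + 5 + 6 + 5 = 36.
Total exposure: 2 + 4 + 7 + 7 + 4 + 5 = 29 months.
After the first batch: Gamma(9 + 36, 15 + 29) = Gamma(45, 44).
Total count: 6 + 1 + 2 + 5 + 3 + 2 + 3 + 3 + 6 = 31.
Total exposure: 9 months.
After the second batch: Gamma(45 + 31, 44 + 9) = Gamma(76, 53).
Predictive mean over a 5-month window = T·E[λ|data] = 5·76/53 = 380/53.

380/53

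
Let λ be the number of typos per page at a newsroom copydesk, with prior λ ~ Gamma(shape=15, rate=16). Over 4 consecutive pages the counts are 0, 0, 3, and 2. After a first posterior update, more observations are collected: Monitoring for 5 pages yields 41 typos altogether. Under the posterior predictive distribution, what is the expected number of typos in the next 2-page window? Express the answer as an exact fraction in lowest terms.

122/25

Total count: 0 + 0 + 3 + 2 = 5.
Total exposure: 4 pages.
After the first batch: Gamma(15 + 5, 16 + 4) = Gamma(20, 20).
Total count 41 over total exposure 5 pages.
After the second batch: Gamma(20 + 41, 20 + 5) = Gamma(61, 25).
Predictive mean over a 2-page window = T·E[λ|data] = 2·61/25 = 122/25.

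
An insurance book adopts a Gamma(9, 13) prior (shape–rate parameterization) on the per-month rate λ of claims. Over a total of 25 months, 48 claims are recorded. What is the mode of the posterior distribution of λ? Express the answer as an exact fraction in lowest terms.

Total count 48 over total exposure 25 months.
Posterior: α' = 9 + 48 = 57, β' = 13 + 25 = 38.
Posterior mode = (α'−1)/β' = 56/38 = 28/19.

28/19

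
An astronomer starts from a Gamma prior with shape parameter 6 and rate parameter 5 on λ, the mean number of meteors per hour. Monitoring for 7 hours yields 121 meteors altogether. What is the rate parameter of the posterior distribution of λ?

12

Total count 121 over total exposure 7 hours.
By Gamma–Poisson conjugacy, the posterior is Gamma(α + Σx, β + Σt) = Gamma(6 + 121, 5 + 7) = Gamma(127, 12).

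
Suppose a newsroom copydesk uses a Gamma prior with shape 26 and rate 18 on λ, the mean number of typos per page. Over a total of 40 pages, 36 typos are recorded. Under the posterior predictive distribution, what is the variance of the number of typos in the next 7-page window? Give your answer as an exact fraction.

14105/1682

Total count 36 over total exposure 40 pages.
Gamma(α, β) with Poisson data over total exposure Σt gives posterior Gamma(α+Σx, β+Σt) = Gamma(62, 58).
The posterior predictive for a window of length T is Negative Binomial with variance T·α'·(β'+T)/β'² = 7·62·65/3364 = 14105/1682.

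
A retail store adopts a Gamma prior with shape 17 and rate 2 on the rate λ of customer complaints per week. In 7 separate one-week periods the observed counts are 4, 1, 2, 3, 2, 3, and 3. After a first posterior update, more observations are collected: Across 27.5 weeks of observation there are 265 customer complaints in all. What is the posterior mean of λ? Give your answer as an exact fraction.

Total count: 4 + 1 + 2 + 3 + 2 + 3 + 3 = 18.
Total exposure: 7 weeks.
After the first batch: Gamma(17 + 18, 2 + 7) = Gamma(35, 9).
Total count 265 over total exposure 27.5 weeks.
After the second batch: Gamma(35 + 265, 9 + 27.5) = Gamma(300, 73/2).
Posterior mean = α'/β' = 300/(73/2) = 600/73.

600/73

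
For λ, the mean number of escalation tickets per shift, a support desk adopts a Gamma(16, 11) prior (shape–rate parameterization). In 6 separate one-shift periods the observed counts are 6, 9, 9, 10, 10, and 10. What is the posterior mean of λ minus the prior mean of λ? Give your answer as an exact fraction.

498/187

Total count: 6 + 9 + 9 + 10 + 10 + 10 = 54.
Total exposure: 6 shifts.
The Gamma prior is conjugate for the Poisson rate, so λ | data ~ Gamma(16+54, 11+6) = Gamma(70, 17).
Posterior mean = 70/17 = 70/17; prior mean = 16/11 = 16/11. Difference = 70/17 − 16/11 = 498/187.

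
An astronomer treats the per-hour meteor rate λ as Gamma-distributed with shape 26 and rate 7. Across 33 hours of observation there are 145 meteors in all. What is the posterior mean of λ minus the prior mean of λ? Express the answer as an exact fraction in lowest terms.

Total count 145 over total exposure 33 hours.
Gamma(α, β) with Poisson data over total exposure Σt gives posterior Gamma(α+Σx, β+Σt) = Gamma(171, 40).
Posterior mean = 171/40 = 171/40; prior mean = 26/7 = 26/7. Difference = 171/40 − 26/7 = 157/280.

157/280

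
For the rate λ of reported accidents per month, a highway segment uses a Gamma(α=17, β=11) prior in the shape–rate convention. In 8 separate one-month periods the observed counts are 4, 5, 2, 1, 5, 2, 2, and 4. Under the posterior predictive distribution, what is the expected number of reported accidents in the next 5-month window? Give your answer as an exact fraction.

Total count: 4 + 5 + 2 + 1 + 5 + 2 + 2 + 4 = 25.
Total exposure: 8 months.
By Gamma–Poisson conjugacy, the posterior is Gamma(α + Σx, β + Σt) = Gamma(17 + 25, 11 + 8) = Gamma(42, 19).
Predictive mean over a 5-month window = T·E[λ|data] = 5·42/19 = 210/19.

210/19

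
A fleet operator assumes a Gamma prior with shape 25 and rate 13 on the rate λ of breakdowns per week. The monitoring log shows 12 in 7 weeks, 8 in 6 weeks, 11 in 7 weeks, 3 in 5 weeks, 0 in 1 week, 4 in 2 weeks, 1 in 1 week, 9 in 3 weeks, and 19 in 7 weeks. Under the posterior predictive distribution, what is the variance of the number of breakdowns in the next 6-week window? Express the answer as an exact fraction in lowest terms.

Total count: 12 + 8 + 11 + 3 + 0 + 4 + 1 + 9 + 19 = 67.
Total exposure: 7 + 6 + 7 + 5 + 1 + 2 + 1 + 3 + 7 = 39 weeks.
Gamma(α, β) with Poisson data over total exposure Σt gives posterior Gamma(α+Σx, β+Σt) = Gamma(92, 52).
The posterior predictive for a window of length T is Negative Binomial with variance T·α'·(β'+T)/β'² = 6·92·58/2704 = 2001/169.

2001/169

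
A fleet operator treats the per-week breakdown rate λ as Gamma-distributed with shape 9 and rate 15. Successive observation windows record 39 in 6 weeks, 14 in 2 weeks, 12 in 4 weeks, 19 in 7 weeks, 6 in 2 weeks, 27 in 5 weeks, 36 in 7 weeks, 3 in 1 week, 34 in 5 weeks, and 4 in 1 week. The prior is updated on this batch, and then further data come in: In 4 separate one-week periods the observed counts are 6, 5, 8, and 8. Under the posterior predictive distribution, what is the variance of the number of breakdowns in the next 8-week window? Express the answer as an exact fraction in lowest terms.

Total count: 39 + 14 + 12 + 19 + 6 + 27 + 36 + 3 + 34 + 4 = 194.
Total exposure: 6 + 2 + 4 + 7 + 2 + 5 + 7 + 1 + 5 + 1 = 40 weeks.
After the first batch: Gamma(9 + 194, 15 + 40) = Gamma(203, 55).
Total count: 6 + 5 + 8 + 8 = 27.
Total exposure: 4 weeks.
After the second batch: Gamma(203 + 27, 55 + 4) = Gamma(230, 59).
The posterior predictive for a window of length T is Negative Binomial with variance T·α'·(β'+T)/β'² = 8·230·67/3481 = 123280/3481.

123280/3481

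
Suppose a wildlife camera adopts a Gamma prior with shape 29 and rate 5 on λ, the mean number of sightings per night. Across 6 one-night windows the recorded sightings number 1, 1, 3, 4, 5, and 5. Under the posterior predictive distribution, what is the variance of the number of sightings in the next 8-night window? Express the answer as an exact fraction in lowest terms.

7296/121

Total count: 1 + 1 + 3 + 4 + 5 + 5 = 19.
Total exposure: 6 nights.
Posterior: α' = 29 + 19 = 48, β' = 5 + 6 = 11.
The posterior predictive for a window of length T is Negative Binomial with variance T·α'·(β'+T)/β'² = 8·48·19/121 = 7296/121.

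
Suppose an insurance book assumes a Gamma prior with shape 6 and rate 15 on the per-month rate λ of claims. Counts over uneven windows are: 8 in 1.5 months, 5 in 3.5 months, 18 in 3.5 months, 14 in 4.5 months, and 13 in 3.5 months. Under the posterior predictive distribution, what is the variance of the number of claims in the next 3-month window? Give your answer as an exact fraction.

Total count: 8 + 5 + 18 + 14 + 13 = 58.
Total exposure: 1.5 + 3.5 + 3.5 + 4.5 + 3.5 = 16.5 months.
Gamma(α, β) with Poisson data over total exposure Σt gives posterior Gamma(α+Σx, β+Σt) = Gamma(64, 63/2).
The posterior predictive for a window of length T is Negative Binomial with variance T·α'·(β'+T)/β'² = 3·64·(69/2)/(3969/4) = 2944/441.

2944/441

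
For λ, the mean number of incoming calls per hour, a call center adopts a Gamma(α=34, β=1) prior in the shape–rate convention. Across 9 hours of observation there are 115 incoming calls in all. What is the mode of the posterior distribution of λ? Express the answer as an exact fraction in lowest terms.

74/5

Total count 115 over total exposure 9 hours.
Posterior: α' = 34 + 115 = 149, β' = 1 + 9 = 10.
Posterior mode = (α'−1)/β' = 148/10 = 74/5.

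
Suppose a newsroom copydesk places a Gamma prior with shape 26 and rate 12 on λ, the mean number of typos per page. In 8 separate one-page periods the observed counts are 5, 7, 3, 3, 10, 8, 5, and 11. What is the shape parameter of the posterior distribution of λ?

78

Total count: 5 + 7 + 3 + 3 + 10 + 8 + 5 + 11 = 52.
Total exposure: 8 pages.
The Gamma prior is conjugate for the Poisson rate, so λ | data ~ Gamma(26+52, 12+8) = Gamma(78, 20).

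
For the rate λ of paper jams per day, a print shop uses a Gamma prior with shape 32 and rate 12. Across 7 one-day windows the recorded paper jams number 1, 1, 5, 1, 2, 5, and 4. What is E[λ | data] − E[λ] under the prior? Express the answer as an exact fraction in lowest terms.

1/57

Total count: 1 + 1 + 5 + 1 + 2 + 5 + 4 = 19.
Total exposure: 7 days.
Posterior: α' = 32 + 19 = 51, β' = 12 + 7 = 19.
Posterior mean = 51/19 = 51/19; prior mean = 32/12 = 8/3. Difference = 51/19 − 8/3 = 1/57.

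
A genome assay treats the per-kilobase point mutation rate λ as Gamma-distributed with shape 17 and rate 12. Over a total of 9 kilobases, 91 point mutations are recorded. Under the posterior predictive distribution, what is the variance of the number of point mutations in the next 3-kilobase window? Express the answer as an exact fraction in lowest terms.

Total count 91 over total exposure 9 kilobases.
Conjugate update: add total count to the shape and total exposure to the rate, giving Gamma(108, 21).
The posterior predictive for a window of length T is Negative Binomial with variance T·α'·(β'+T)/β'² = 3·108·24/441 = 864/49.

864/49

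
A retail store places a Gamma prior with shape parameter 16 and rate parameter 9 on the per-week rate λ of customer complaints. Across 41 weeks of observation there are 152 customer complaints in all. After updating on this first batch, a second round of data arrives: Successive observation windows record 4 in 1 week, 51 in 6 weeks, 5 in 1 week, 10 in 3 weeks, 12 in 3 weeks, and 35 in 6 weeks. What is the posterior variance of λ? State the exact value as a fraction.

57/980

Total count 152 over total exposure 41 weeks.
After the first batch: Gamma(16 + 152, 9 + 41) = Gamma(168, 50).
Total count: 4 + 51 + 5 + 10 + 12 + 35 = 117.
Total exposure: 1 + 6 + 1 + 3 + 3 + 6 = 20 weeks.
After the second batch: Gamma(168 + 117, 50 + 20) = Gamma(285, 70).
Posterior variance = α'/β'² = 285/4900 = 57/980.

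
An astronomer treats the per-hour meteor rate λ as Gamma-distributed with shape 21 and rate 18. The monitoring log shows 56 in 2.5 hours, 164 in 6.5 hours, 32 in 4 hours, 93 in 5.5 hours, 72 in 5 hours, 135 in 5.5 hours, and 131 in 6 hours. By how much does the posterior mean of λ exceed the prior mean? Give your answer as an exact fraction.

Total count: 56 + 164 + 32 + 93 + 72 + 135 + 131 = 683.
Total exposure: 2.5 + 6.5 + 4 + 5.5 + 5 + 5.5 + 6 = 35 hours.
Posterior: α' = 21 + 683 = 704, β' = 18 + 35 = 53.
Posterior mean = 704/53 = 704/53; prior mean = 21/18 = 7/6. Difference = 704/53 − 7/6 = 3853/318.

3853/318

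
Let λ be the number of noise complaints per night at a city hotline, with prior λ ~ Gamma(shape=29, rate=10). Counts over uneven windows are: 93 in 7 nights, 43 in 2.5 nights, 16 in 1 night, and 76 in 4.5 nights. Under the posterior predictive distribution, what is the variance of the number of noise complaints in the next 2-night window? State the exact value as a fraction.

13878/625

Total count: 93 + 43 + 16 + 76 = 228.
Total exposure: 7 + 2.5 + 1 + 4.5 = 15 nights.
Posterior: α' = 29 + 228 = 257, β' = 10 + 15 = 25.
The posterior predictive for a window of length T is Negative Binomial with variance T·α'·(β'+T)/β'² = 2·257·27/625 = 13878/625.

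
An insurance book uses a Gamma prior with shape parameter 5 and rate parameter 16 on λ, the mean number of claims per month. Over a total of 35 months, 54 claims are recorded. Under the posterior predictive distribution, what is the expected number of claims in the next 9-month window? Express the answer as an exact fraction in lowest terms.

177/17

Total count 54 over total exposure 35 months.
Gamma(α, β) with Poisson data over total exposure Σt gives posterior Gamma(α+Σx, β+Σt) = Gamma(59, 51).
Predictive mean over a 9-month window = T·E[λ|data] = 9·59/51 = 177/17.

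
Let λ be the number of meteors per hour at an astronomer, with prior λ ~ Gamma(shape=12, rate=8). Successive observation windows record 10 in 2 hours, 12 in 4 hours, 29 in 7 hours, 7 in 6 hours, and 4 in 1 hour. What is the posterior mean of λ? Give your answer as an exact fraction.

Total count: 10 + 12 + 29 + 7 + 4 = 62.
Total exposure: 2 + 4 + 7 + 6 + 1 = 20 hours.
By Gamma–Poisson conjugacy, the posterior is Gamma(α + Σx, β + Σt) = Gamma(12 + 62, 8 + 20) = Gamma(74, 28).
Posterior mean = α'/β' = 74/28 = 37/14.

37/14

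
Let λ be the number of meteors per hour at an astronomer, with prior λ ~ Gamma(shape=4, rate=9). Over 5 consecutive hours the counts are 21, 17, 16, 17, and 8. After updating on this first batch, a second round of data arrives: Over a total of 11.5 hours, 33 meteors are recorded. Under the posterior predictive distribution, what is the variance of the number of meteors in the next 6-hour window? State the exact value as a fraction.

Total count: 21 + 17 + 16 + 17 + 8 = 79.
Total exposure: 5 hours.
After the first batch: Gamma(4 + 79, 9 + 5) = Gamma(83, 14).
Total count 33 over total exposure 11.5 hours.
After the second batch: Gamma(83 + 33, 14 + 11.5) = Gamma(116, 51/2).
The posterior predictive for a window of length T is Negative Binomial with variance T·α'·(β'+T)/β'² = 6·116·(63/2)/(2601/4) = 9744/289.

9744/289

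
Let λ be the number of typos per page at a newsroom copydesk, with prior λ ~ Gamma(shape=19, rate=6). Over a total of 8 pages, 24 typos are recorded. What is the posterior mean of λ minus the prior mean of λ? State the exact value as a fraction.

-2/21

Total count 24 over total exposure 8 pages.
By Gamma–Poisson conjugacy, the posterior is Gamma(α + Σx, β + Σt) = Gamma(19 + 24, 6 + 8) = Gamma(43, 14).
Posterior mean = 43/14 = 43/14; prior mean = 19/6 = 19/6. Difference = 43/14 − 19/6 = -2/21.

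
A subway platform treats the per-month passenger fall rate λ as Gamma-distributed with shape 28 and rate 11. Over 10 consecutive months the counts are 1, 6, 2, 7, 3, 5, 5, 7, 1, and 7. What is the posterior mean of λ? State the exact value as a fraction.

24/7

Total count: 1 + 6 + 2 + 7 + 3 + 5 + 5 + 7 + 1 + 7 = 44.
Total exposure: 10 months.
Posterior: α' = 28 + 44 = 72, β' = 11 + 10 = 21.
Posterior mean = α'/β' = 72/21 = 24/7.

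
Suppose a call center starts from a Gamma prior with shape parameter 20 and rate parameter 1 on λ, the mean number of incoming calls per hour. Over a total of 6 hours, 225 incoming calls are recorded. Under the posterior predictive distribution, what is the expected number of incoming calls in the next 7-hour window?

Total count 225 over total exposure 6 hours.
Posterior: α' = 20 + 225 = 245, β' = 1 + 6 = 7.
Predictive mean over a 7-hour window = T·E[λ|data] = 7·245/7 = 245.

245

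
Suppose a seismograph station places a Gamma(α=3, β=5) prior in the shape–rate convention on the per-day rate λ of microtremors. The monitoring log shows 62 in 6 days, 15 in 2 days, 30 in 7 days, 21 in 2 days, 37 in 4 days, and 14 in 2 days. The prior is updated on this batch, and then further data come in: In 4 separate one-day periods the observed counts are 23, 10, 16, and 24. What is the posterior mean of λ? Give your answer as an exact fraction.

255/32

Total count: 62 + 15 + 30 + 21 + 37 + 14 = 179.
Total exposure: 6 + 2 + 7 + 2 + 4 + 2 = 23 days.
After the first batch: Gamma(3 + 179, 5 + 23) = Gamma(182, 28).
Total count: 23 + 10 + 16 + 24 = 73.
Total exposure: 4 days.
After the second batch: Gamma(182 + 73, 28 + 4) = Gamma(255, 32).
Posterior mean = α'/β' = 255/32.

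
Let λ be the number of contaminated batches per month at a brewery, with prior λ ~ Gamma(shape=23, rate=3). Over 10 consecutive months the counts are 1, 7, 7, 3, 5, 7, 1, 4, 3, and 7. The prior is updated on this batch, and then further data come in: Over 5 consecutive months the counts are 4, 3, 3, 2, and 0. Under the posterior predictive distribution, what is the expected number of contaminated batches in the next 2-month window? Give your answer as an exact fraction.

Total count: 1 + 7 + 7 + 3 + 5 + 7 + 1 + 4 + 3 + 7 = 45.
Total exposure: 10 months.
After the first batch: Gamma(23 + 45, 3 + 10) = Gamma(68, 13).
Total count: 4 + 3 + 3 + 2 + 0 = 12.
Total exposure: 5 months.
After the second batch: Gamma(68 + 12, 13 + 5) = Gamma(80, 18).
Predictive mean over a 2-month window = T·E[λ|data] = 2·80/18 = 80/9.

80/9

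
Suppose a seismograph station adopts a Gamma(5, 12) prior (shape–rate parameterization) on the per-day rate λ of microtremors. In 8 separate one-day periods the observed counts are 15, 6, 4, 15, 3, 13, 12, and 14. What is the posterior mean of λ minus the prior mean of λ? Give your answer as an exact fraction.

59/15

Total count: 15 + 6 + 4 + 15 + 3 + 13 + 12 + 14 = 82.
Total exposure: 8 days.
Conjugate update: add total count to the shape and total exposure to the rate, giving Gamma(87, 20).
Posterior mean = 87/20 = 87/20; prior mean = 5/12 = 5/12. Difference = 87/20 − 5/12 = 59/15.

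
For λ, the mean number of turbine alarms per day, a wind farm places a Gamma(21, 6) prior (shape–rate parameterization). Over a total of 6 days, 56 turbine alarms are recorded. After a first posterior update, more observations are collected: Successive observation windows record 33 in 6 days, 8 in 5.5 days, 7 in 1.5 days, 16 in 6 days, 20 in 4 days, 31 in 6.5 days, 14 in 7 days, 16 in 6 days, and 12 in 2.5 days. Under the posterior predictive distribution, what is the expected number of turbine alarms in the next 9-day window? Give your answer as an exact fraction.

702/19

Total count 56 over total exposure 6 days.
After the first batch: Gamma(21 + 56, 6 + 6) = Gamma(77, 12).
Total count: 33 + 8 + 7 + 16 + 20 + 31 + 14 + 16 + 12 = 157.
Total exposure: 6 + 5.5 + 1.5 + 6 + 4 + 6.5 + 7 + 6 + 2.5 = 45 days.
After the second batch: Gamma(77 + 157, 12 + 45) = Gamma(234, 57).
Predictive mean over a 9-day window = T·E[λ|data] = 9·234/57 = 702/19.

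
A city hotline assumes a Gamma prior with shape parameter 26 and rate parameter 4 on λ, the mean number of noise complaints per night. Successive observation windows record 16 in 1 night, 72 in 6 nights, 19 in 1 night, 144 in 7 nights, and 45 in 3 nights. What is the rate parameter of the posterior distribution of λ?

22

Total count: 16 + 72 + 19 + 144 + 45 = 296.
Total exposure: 1 + 6 + 1 + 7 + 3 = 18 nights.
Gamma(α, β) with Poisson data over total exposure Σt gives posterior Gamma(α+Σx, β+Σt) = Gamma(322, 22).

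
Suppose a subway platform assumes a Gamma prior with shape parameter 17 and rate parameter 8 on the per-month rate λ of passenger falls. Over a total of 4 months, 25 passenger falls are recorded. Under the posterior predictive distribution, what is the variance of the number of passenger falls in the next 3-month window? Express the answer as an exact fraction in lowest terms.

Total count 25 over total exposure 4 months.
Posterior: α' = 17 + 25 = 42, β' = 8 + 4 = 12.
The posterior predictive for a window of length T is Negative Binomial with variance T·α'·(β'+T)/β'² = 3·42·15/144 = 105/8.

105/8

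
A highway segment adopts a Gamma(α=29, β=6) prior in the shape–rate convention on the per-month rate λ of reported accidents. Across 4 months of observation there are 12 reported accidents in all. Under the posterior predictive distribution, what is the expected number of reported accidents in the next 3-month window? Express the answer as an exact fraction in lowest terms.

123/10

Total count 12 over total exposure 4 months.
The Gamma prior is conjugate for the Poisson rate, so λ | data ~ Gamma(29+12, 6+4) = Gamma(41, 10).
Predictive mean over a 3-month window = T·E[λ|data] = 3·41/10 = 123/10.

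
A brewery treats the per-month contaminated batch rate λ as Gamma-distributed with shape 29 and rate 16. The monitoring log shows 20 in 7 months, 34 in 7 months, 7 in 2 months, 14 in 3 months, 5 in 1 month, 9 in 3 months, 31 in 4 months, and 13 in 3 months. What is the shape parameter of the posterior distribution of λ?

Total count: 20 + 34 + 7 + 14 + 5 + 9 + 31 + 13 = 133.
Total exposure: 7 + 7 + 2 + 3 + 1 + 3 + 4 + 3 = 30 months.
The Gamma prior is conjugate for the Poisson rate, so λ | data ~ Gamma(29+133, 16+30) = Gamma(162, 46).

162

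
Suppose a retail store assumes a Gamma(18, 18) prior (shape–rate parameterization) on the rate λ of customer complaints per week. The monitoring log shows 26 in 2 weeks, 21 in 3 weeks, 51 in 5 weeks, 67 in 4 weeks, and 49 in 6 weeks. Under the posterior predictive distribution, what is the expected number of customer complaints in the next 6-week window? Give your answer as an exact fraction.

696/19

Total count: 26 + 21 + 51 + 67 + 49 = 214.
Total exposure: 2 + 3 + 5 + 4 + 6 = 20 weeks.
Posterior: α' = 18 + 214 = 232, β' = 18 + 20 = 38.
Predictive mean over a 6-week window = T·E[λ|data] = 6·232/38 = 696/19.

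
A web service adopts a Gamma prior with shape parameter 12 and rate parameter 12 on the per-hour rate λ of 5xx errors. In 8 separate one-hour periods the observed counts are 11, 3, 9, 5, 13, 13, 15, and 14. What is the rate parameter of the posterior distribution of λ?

Total count: 11 + 3 + 9 + 5 + 13 + 13 + 15 + 14 = 83.
Total exposure: 8 hours.
Conjugate update: add total count to the shape and total exposure to the rate, giving Gamma(95, 20).

20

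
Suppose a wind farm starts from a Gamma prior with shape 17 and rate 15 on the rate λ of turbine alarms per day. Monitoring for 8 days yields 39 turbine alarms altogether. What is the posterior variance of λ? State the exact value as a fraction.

56/529

Total count 39 over total exposure 8 days.
Posterior: α' = 17 + 39 = 56, β' = 15 + 8 = 23.
Posterior variance = α'/β'² = 56/529.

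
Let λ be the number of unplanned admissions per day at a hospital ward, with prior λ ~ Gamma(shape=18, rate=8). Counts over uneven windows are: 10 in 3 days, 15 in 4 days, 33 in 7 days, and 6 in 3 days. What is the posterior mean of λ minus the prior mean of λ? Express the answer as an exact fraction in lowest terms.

103/100

Total count: 10 + 15 + 33 + 6 = 64.
Total exposure: 3 + 4 + 7 + 3 = 17 days.
By Gamma–Poisson conjugacy, the posterior is Gamma(α + Σx, β + Σt) = Gamma(18 + 64, 8 + 17) = Gamma(82, 25).
Posterior mean = 82/25 = 82/25; prior mean = 18/8 = 9/4. Difference = 82/25 − 9/4 = 103/100.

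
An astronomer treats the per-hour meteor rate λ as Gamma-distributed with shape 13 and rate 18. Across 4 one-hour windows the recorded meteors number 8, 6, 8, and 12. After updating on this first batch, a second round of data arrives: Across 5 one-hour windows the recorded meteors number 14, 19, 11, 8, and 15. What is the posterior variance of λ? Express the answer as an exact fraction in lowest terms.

Total count: 8 + 6 + 8 + 12 = 34.
Total exposure: 4 hours.
After the first batch: Gamma(13 + 34, 18 + 4) = Gamma(47, 22).
Total count: 14 + 19 + 11 + 8 + 15 = 67.
Total exposure: 5 hours.
After the second batch: Gamma(47 + 67, 22 + 5) = Gamma(114, 27).
Posterior variance = α'/β'² = 114/729 = 38/243.

38/243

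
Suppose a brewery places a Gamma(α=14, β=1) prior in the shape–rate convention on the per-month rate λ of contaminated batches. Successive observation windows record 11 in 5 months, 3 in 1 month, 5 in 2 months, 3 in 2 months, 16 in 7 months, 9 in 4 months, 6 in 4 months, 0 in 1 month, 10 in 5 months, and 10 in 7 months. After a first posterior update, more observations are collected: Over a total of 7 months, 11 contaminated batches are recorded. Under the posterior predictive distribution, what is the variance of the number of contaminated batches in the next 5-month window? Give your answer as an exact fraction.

Total count: 11 + 3 + 5 + 3 + 16 + 9 + 6 + 0 + 10 + 10 = 73.
Total exposure: 5 + 1 + 2 + 2 + 7 + 4 + 4 + 1 + 5 + 7 = 38 months.
After the first batch: Gamma(14 + 73, 1 + 38) = Gamma(87, 39).
Total count 11 over total exposure 7 months.
After the second batch: Gamma(87 + 11, 39 + 7) = Gamma(98, 46).
The posterior predictive for a window of length T is Negative Binomial with variance T·α'·(β'+T)/β'² = 5·98·51/2116 = 12495/1058.

12495/1058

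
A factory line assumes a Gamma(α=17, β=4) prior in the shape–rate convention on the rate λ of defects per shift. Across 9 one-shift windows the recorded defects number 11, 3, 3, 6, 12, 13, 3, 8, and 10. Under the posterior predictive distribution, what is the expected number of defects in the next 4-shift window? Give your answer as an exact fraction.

Total count: 11 + 3 + 3 + 6 + 12 + 13 + 3 + 8 + 10 = 69.
Total exposure: 9 shifts.
By Gamma–Poisson conjugacy, the posterior is Gamma(α + Σx, β + Σt) = Gamma(17 + 69, 4 + 9) = Gamma(86, 13).
Predictive mean over a 4-shift window = T·E[λ|data] = 4·86/13 = 344/13.

344/13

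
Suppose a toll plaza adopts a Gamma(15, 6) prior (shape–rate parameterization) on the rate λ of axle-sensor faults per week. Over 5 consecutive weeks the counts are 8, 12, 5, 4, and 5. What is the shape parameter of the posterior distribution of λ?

49

Total count: 8 + 12 + 5 + 4 + 5 = 34.
Total exposure: 5 weeks.
Posterior: α' = 15 + 34 = 49, β' = 6 + 5 = 11.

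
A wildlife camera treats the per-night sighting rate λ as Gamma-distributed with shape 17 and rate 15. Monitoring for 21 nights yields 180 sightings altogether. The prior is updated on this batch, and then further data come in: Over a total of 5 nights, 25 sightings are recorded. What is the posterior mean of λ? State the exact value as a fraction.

222/41

Total count 180 over total exposure 21 nights.
After the first batch: Gamma(17 + 180, 15 + 21) = Gamma(197, 36).
Total count 25 over total exposure 5 nights.
After the second batch: Gamma(197 + 25, 36 + 5) = Gamma(222, 41).
Posterior mean = α'/β' = 222/41.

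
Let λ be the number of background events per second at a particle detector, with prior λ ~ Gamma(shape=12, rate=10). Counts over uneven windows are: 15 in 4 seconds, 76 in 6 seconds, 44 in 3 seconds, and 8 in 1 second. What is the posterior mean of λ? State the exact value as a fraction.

Total count: 15 + 76 + 44 + 8 = 143.
Total exposure: 4 + 6 + 3 + 1 = 14 seconds.
Posterior: α' = 12 + 143 = 155, β' = 10 + 14 = 24.
Posterior mean = α'/β' = 155/24.

155/24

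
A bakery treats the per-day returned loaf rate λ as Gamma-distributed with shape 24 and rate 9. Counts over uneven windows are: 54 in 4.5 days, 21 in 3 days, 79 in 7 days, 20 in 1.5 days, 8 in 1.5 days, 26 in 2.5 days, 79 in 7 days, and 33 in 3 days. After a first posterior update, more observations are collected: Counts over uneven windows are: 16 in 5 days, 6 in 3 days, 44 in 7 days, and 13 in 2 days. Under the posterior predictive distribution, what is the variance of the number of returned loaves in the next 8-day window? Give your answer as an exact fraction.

3384/49

Total count: 54 + 21 + 79 + 20 + 8 + 26 + 79 + 33 = 320.
Total exposure: 4.5 + 3 + 7 + 1.5 + 1.5 + 2.5 + 7 + 3 = 30 days.
After the first batch: Gamma(24 + 320, 9 + 30) = Gamma(344, 39).
Total count: 16 + 6 + 44 + 13 = 79.
Total exposure: 5 + 3 + 7 + 2 = 17 days.
After the second batch: Gamma(344 + 79, 39 + 17) = Gamma(423, 56).
The posterior predictive for a window of length T is Negative Binomial with variance T·α'·(β'+T)/β'² = 8·423·64/3136 = 3384/49.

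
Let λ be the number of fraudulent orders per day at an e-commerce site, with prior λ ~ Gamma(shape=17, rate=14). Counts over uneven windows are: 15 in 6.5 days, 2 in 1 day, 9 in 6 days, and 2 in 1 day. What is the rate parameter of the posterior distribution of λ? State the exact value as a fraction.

57/2

Total count: 15 + 2 + 9 + 2 = 28.
Total exposure: 6.5 + 1 + 6 + 1 = 14.5 days.
By Gamma–Poisson conjugacy, the posterior is Gamma(α + Σx, β + Σt) = Gamma(17 + 28, 14 + 14.5) = Gamma(45, 57/2).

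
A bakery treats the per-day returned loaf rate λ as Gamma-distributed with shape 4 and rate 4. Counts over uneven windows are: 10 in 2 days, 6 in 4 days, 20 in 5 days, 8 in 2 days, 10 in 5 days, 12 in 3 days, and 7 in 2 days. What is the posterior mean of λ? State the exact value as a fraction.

Total count: 10 + 6 + 20 + 8 + 10 + 12 + 7 = 73.
Total exposure: 2 + 4 + 5 + 2 + 5 + 3 + 2 = 23 days.
Conjugate update: add total count to the shape and total exposure to the rate, giving Gamma(77, 27).
Posterior mean = α'/β' = 77/27.

77/27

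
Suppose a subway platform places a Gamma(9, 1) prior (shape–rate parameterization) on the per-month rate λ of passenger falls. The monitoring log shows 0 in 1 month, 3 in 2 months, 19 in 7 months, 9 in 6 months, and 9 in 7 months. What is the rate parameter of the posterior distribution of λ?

Total count: 0 + 3 + 19 + 9 + 9 = 40.
Total exposure: 1 + 2 + 7 + 6 + 7 = 23 months.
The Gamma prior is conjugate for the Poisson rate, so λ | data ~ Gamma(9+40, 1+23) = Gamma(49, 24).

24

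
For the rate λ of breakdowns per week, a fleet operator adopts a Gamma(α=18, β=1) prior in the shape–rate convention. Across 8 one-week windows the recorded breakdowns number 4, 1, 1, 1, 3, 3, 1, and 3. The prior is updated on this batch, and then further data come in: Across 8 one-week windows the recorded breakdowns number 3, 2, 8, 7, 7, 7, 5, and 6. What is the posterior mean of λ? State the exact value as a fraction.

80/17

Total count: 4 + 1 + 1 + 1 + 3 + 3 + 1 + 3 = 17.
Total exposure: 8 weeks.
After the first batch: Gamma(18 + 17, 1 + 8) = Gamma(35, 9).
Total count: 3 + 2 + 8 + 7 + 7 + 7 + 5 + 6 = 45.
Total exposure: 8 weeks.
After the second batch: Gamma(35 + 45, 9 + 8) = Gamma(80, 17).
Posterior mean = α'/β' = 80/17.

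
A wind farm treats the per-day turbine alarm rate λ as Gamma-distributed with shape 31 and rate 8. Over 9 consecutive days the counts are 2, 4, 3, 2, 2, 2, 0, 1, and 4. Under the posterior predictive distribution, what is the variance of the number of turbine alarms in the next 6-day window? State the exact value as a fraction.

414/17

Total count: 2 + 4 + 3 + 2 + 2 + 2 + 0 + 1 + 4 = 20.
Total exposure: 9 days.
Posterior: α' = 31 + 20 = 51, β' = 8 + 9 = 17.
The posterior predictive for a window of length T is Negative Binomial with variance T·α'·(β'+T)/β'² = 6·51·23/289 = 414/17.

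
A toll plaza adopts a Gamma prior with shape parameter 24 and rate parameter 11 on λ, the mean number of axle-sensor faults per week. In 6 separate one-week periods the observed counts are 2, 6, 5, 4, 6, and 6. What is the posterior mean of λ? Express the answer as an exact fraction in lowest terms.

53/17

Total count: 2 + 6 + 5 + 4 + 6 + 6 = 29.
Total exposure: 6 weeks.
Gamma(α, β) with Poisson data over total exposure Σt gives posterior Gamma(α+Σx, β+Σt) = Gamma(53, 17).
Posterior mean = α'/β' = 53/17.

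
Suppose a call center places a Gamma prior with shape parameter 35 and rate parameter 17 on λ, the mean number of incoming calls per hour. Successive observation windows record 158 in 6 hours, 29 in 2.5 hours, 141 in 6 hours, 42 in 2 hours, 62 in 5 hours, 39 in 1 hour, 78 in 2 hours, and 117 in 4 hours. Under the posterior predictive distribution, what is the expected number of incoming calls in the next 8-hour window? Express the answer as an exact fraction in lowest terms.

Total count: 158 + 29 + 141 + 42 + 62 + 39 + 78 + 117 = 666.
Total exposure: 6 + 2.5 + 6 + 2 + 5 + 1 + 2 + 4 = 28.5 hours.
The Gamma prior is conjugate for the Poisson rate, so λ | data ~ Gamma(35+666, 17+28.5) = Gamma(701, 91/2).
Predictive mean over an 8-hour window = T·E[λ|data] = 8·701/(91/2) = 11216/91.

11216/91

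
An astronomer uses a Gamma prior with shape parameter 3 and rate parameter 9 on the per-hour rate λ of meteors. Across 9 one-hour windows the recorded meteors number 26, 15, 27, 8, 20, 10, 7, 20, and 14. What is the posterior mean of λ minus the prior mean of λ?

Total count: 26 + 15 + 27 + 8 + 20 + 10 + 7 + 20 + 14 = 147.
Total exposure: 9 hours.
By Gamma–Poisson conjugacy, the posterior is Gamma(α + Σx, β + Σt) = Gamma(3 + 147, 9 + 9) = Gamma(150, 18).
Posterior mean = 150/18 = 25/3; prior mean = 3/9 = 1/3. Difference = 25/3 − 1/3 = 8.

8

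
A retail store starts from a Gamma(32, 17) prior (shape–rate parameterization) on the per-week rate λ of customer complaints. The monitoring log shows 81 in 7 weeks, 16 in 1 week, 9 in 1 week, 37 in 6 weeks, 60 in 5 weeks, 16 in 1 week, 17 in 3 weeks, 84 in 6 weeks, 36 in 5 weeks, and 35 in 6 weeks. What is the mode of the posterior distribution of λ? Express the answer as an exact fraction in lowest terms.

211/29

Total count: 81 + 16 + 9 + 37 + 60 + 16 + 17 + 84 + 36 + 35 = 391.
Total exposure: 7 + 1 + 1 + 6 + 5 + 1 + 3 + 6 + 5 + 6 = 41 weeks.
Gamma(α, β) with Poisson data over total exposure Σt gives posterior Gamma(α+Σx, β+Σt) = Gamma(423, 58).
Posterior mode = (α'−1)/β' = 422/58 = 211/29.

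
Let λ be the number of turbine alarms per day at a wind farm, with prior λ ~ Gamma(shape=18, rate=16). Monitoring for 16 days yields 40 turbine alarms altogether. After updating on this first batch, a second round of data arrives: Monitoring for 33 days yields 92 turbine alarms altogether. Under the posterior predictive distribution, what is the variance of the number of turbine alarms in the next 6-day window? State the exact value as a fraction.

2556/169

Total count 40 over total exposure 16 days.
After the first batch: Gamma(18 + 40, 16 + 16) = Gamma(58, 32).
Total count 92 over total exposure 33 days.
After the second batch: Gamma(58 + 92, 32 + 33) = Gamma(150, 65).
The posterior predictive for a window of length T is Negative Binomial with variance T·α'·(β'+T)/β'² = 6·150·71/4225 = 2556/169.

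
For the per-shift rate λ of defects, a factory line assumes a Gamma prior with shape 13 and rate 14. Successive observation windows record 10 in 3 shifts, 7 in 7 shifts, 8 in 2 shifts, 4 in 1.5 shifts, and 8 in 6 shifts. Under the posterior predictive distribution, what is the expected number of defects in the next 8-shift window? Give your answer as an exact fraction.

800/67

Total count: 10 + 7 + 8 + 4 + 8 = 37.
Total exposure: 3 + 7 + 2 + 1.5 + 6 = 19.5 shifts.
Conjugate update: add total count to the shape and total exposure to the rate, giving Gamma(50, 67/2).
Predictive mean over an 8-shift window = T·E[λ|data] = 8·50/(67/2) = 800/67.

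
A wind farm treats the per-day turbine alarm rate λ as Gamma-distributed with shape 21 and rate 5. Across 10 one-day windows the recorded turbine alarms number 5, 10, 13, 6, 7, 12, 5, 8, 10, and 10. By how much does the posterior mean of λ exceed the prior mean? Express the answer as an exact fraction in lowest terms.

44/15

Total count: 5 + 10 + 13 + 6 + 7 + 12 + 5 + 8 + 10 + 10 = 86.
Total exposure: 10 days.
Conjugate update: add total count to the shape and total exposure to the rate, giving Gamma(107, 15).
Posterior mean = 107/15 = 107/15; prior mean = 21/5 = 21/5. Difference = 107/15 − 21/5 = 44/15.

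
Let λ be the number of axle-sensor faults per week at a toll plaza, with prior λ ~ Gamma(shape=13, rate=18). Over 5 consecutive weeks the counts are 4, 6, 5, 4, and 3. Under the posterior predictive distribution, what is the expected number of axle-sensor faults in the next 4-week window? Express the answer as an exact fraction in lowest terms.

140/23

Total count: 4 + 6 + 5 + 4 + 3 = 22.
Total exposure: 5 weeks.
Conjugate update: add total count to the shape and total exposure to the rate, giving Gamma(35, 23).
Predictive mean over a 4-week window = T·E[λ|data] = 4·35/23 = 140/23.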